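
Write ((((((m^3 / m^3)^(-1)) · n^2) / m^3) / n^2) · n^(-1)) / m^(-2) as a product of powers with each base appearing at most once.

((((((m^3 / m^3)^(-1)) · n^2) / m^3) / n^2) · n^(-1)) / m^(-2)
= (((((((m^3)^(-1)) / ((m^3)^(-1))) · n^2) / m^3) / n^2) · n^(-1)) / m^(-2)    [power of a quotient]
= (((((m^(-3) / ((m^3)^(-1))) · n^2) / m^3) / n^2) · n^(-1)) / m^(-2)    [power of a power]
= (((((m^(-3) / m^(-3)) · n^2) / m^3) / n^2) · n^(-1)) / m^(-2)    [power of a power]
= ((((m^0 · n^2) / m^3) / n^2) · n^(-1)) / m^(-2)    [quotient of powers]
= m^(-1)n^(-1)    [quotient of powers; product of powers]

m^(-1)n^(-1)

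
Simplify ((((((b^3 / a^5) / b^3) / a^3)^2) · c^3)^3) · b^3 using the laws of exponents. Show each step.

a^(-48)b^3c^9

((((((b^3 / a^5) / b^3) / a^3)^2) · c^3)^3) · b^3
= ((((((b^3 / a^5) / b^3) / a^3)^2)^3) · ((c^3)^3)) · b^3    [power of a product]
= (((((b^3 / a^5) / b^3) / a^3)^6) · ((c^3)^3)) · b^3    [power of a power]
= (((((b^3 / a^5) / b^3)^6) / ((a^3)^6)) · ((c^3)^3)) · b^3    [power of a quotient]
= (((((b^3 / a^5)^6) / ((b^3)^6)) / ((a^3)^6)) · ((c^3)^3)) · b^3    [power of a quotient]
= ((((((b^3)^6) / ((a^5)^6)) / ((b^3)^6)) / ((a^3)^6)) · ((c^3)^3)) · b^3    [power of a quotient]
= ((((b^18 / ((a^5)^6)) / ((b^3)^6)) / ((a^3)^6)) · ((c^3)^3)) · b^3    [power of a power]
= ((((b^18 / a^30) / ((b^3)^6)) / ((a^3)^6)) · ((c^3)^3)) · b^3    [power of a power]
= ((((b^18 / a^30) / b^18) / ((a^3)^6)) · ((c^3)^3)) · b^3    [power of a power]
= ((((b^18 / a^30) / b^18) / a^18) · ((c^3)^3)) · b^3    [power of a power]
= ((((b^18 / a^30) / b^18) / a^18) · c^9) · b^3    [power of a power]
= a^(-48)b^3c^9    [quotient of powers; product of powers]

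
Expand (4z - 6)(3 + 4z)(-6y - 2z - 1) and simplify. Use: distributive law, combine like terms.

(4z - 6)(3 + 4z)(-6y - 2z - 1)
= (12z + 16z^2 - 18 - 24z)(-6y - 2z - 1)    [distributive law]
= (-12z + 16z^2 - 18)(-6y - 2z - 1)    [combine like terms]
= 72yz + 24z^2 + 12z - 96yz^2 - 32z^3 - 16z^2 + 108y + 36z + 18    [distributive law]
= 72yz + 8z^2 + 48z - 96yz^2 - 32z^3 + 108y + 18    [combine like terms]

72yz + 8z^2 + 48z - 96yz^2 - 32z^3 + 108y + 18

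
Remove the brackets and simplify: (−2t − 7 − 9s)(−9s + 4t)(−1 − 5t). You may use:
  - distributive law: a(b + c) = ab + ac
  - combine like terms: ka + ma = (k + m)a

−297st + 90st^2 + 148t^2 + 40t^3 − 63s + 28t − 81s^2 − 405s^2t

(−2t − 7 − 9s)(−9s + 4t)(−1 − 5t)
= (18st − 8t^2 + 63s − 28t + 81s^2 − 36st)(−1 − 5t)    [distributive law]
= (−18st − 8t^2 + 63s − 28t + 81s^2)(−1 − 5t)    [combine like terms]
= 18st + 90st^2 + 8t^2 + 40t^3 − 63s − 315st + 28t + 140t^2 − 81s^2 − 405s^2t    [distributive law]
= −297st + 90st^2 + 148t^2 + 40t^3 − 63s + 28t − 81s^2 − 405s^2t    [combine like terms]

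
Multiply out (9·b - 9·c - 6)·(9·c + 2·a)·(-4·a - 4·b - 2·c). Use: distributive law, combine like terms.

-288·a·b·c - 324·b^2·c + 162·b·c^2 - 72·a^2·b - 72·a·b^2 + 360·a·c^2 + 162·c^3 + 72·a^2·c + 240·a·c + 216·b·c + 108·c^2 + 48·a^2 + 48·a·b

(9·b - 9·c - 6)·(9·c + 2·a)·(-4·a - 4·b - 2·c)
= (81·b·c + 18·a·b - 81·c^2 - 18·a·c - 54·c - 12·a)·(-4·a - 4·b - 2·c)    [distributive law]
= -324·a·b·c - 324·b^2·c - 162·b·c^2 - 72·a^2·b - 72·a·b^2 - 36·a·b·c + 324·a·c^2 + 324·b·c^2 + 162·c^3 + 72·a^2·c + 72·a·b·c + 36·a·c^2 + 216·a·c + 216·b·c + 108·c^2 + 48·a^2 + 48·a·b + 24·a·c    [distributive law]
= -288·a·b·c - 324·b^2·c + 162·b·c^2 - 72·a^2·b - 72·a·b^2 + 360·a·c^2 + 162·c^3 + 72·a^2·c + 240·a·c + 216·b·c + 108·c^2 + 48·a^2 + 48·a·b    [combine like terms]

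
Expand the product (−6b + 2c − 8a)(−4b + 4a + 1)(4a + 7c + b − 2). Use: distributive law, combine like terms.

(−6b + 2c − 8a)(−4b + 4a + 1)(4a + 7c + b − 2)
= (24b^2 − 24ab − 6b − 8bc + 8ac + 2c + 32ab − 32a^2 − 8a)(4a + 7c + b − 2)    [distributive law]
= (24b^2 + 8ab − 6b − 8bc + 8ac + 2c − 32a^2 − 8a)(4a + 7c + b − 2)    [combine like terms]
= 96ab^2 + 168b^2c + 24b^3 − 48b^2 + 32a^2b + 56abc + 8ab^2 − 16ab − 24ab − 42bc − 6b^2 + 12b − 32abc − 56bc^2 − 8b^2c + 16bc + 32a^2c + 56ac^2 + 8abc − 16ac + 8ac + 14c^2 + 2bc − 4c − 128a^3 − 224a^2c − 32a^2b + 64a^2 − 32a^2 − 56ac − 8ab + 16a    [distributive law]
= 104ab^2 + 160b^2c + 24b^3 − 54b^2 + 32abc − 48ab − 24bc + 12b − 56bc^2 − 192a^2c + 56ac^2 − 64ac + 14c^2 − 4c − 128a^3 + 32a^2 + 16a    [combine like terms]

104ab^2 + 160b^2c + 24b^3 − 54b^2 + 32abc − 48ab − 24bc + 12b − 56bc^2 − 192a^2c + 56ac^2 − 64ac + 14c^2 − 4c − 128a^3 + 32a^2 + 16a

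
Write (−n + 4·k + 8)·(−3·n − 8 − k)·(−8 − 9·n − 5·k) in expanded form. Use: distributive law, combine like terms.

120·n^2 − 27·n^3 + 84·k·n^2 + 704·n + 528·k·n + 91·k^2·n + 640·k + 232·k^2 + 20·k^3 + 512

(−n + 4·k + 8)·(−3·n − 8 − k)·(−8 − 9·n − 5·k)
= (3·n^2 + 8·n + k·n − 12·k·n − 32·k − 4·k^2 − 24·n − 64 − 8·k)·(−8 − 9·n − 5·k)    [distributive law]
= (3·n^2 − 16·n − 11·k·n − 40·k − 4·k^2 − 64)·(−8 − 9·n − 5·k)    [combine like terms]
= −24·n^2 − 27·n^3 − 15·k·n^2 + 128·n + 144·n^2 + 80·k·n + 88·k·n + 99·k·n^2 + 55·k^2·n + 320·k + 360·k·n + 200·k^2 + 32·k^2 + 36·k^2·n + 20·k^3 + 512 + 576·n + 320·k    [distributive law]
= 120·n^2 − 27·n^3 + 84·k·n^2 + 704·n + 528·k·n + 91·k^2·n + 640·k + 232·k^2 + 20·k^3 + 512    [combine like terms]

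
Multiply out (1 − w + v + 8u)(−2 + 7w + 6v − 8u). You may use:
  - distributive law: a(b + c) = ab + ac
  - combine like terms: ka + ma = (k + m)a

(1 − w + v + 8u)(−2 + 7w + 6v − 8u)
= −2 + 7w + 6v − 8u + 2w − 7w^2 − 6vw + 8uw − 2v + 7vw + 6v^2 − 8uv − 16u + 56uw + 48uv − 64u^2    [distributive law]
= −2 + 9w + 4v − 24u − 7w^2 + vw + 64uw + 6v^2 + 40uv − 64u^2    [combine like terms]

−2 + 9w + 4v − 24u − 7w^2 + vw + 64uw + 6v^2 + 40uv − 64u^2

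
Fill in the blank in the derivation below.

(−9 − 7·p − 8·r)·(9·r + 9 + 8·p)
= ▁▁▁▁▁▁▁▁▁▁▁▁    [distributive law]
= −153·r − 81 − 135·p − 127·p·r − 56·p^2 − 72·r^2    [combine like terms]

After distributive law, the bracketed line is:

−81·r − 81 − 72·p − 63·p·r − 63·p − 56·p^2 − 72·r^2 − 72·r − 64·p·r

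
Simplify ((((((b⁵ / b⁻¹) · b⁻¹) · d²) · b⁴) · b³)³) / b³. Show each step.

((((((b⁵ / b⁻¹) · b⁻¹) · d²) · b⁴) · b³)³) / b³
= ((((((b⁵ / b⁻¹) · b⁻¹) · d²) · b⁴)³) · ((b³)³)) / b³    [power of a product]
= ((((((b⁵ / b⁻¹) · b⁻¹) · d²)³) · ((b⁴)³)) · ((b³)³)) / b³    [power of a product]
= ((((((b⁵ / b⁻¹) · b⁻¹)³) · ((d²)³)) · ((b⁴)³)) · ((b³)³)) / b³    [power of a product]
= ((((((b⁵ / b⁻¹)³) · ((b⁻¹)³)) · ((d²)³)) · ((b⁴)³)) · ((b³)³)) / b³    [power of a product]
= (((((((b⁵)³) / ((b⁻¹)³)) · ((b⁻¹)³)) · ((d²)³)) · ((b⁴)³)) · ((b³)³)) / b³    [power of a quotient]
= (((((b¹⁵ / ((b⁻¹)³)) · ((b⁻¹)³)) · ((d²)³)) · ((b⁴)³)) · ((b³)³)) / b³    [power of a power]
= (((((b¹⁵ / b⁻³) · ((b⁻¹)³)) · ((d²)³)) · ((b⁴)³)) · ((b³)³)) / b³    [power of a power]
= ((((b¹⁸ · ((b⁻¹)³)) · ((d²)³)) · ((b⁴)³)) · ((b³)³)) / b³    [quotient of powers]
= ((((b¹⁸ · b⁻³) · ((d²)³)) · ((b⁴)³)) · ((b³)³)) / b³    [power of a power]
= (((b¹⁵ · ((d²)³)) · ((b⁴)³)) · ((b³)³)) / b³    [product of powers]
= (((b¹⁵ · d⁶) · ((b⁴)³)) · ((b³)³)) / b³    [power of a power]
= (((b¹⁵ · d⁶) · b¹²) · ((b³)³)) / b³    [power of a power]
= (((b¹⁵ · d⁶) · b¹²) · b⁹) / b³    [power of a power]
= b³³·d⁶    [quotient of powers; product of powers]

b³³·d⁶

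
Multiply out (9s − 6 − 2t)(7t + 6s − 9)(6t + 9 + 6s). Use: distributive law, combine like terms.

(9s − 6 − 2t)(7t + 6s − 9)(6t + 9 + 6s)
= (63st + 54s² − 81s − 42t − 36s + 54 − 14t² − 12st + 18t)(6t + 9 + 6s)    [distributive law]
= (51st + 54s² − 117s − 24t + 54 − 14t²)(6t + 9 + 6s)    [combine like terms]
= 306st² + 459st + 306s²t + 324s²t + 486s² + 324s³ − 702st − 1053s − 702s² − 144t² − 216t − 144st + 324t + 486 + 324s − 84t³ − 126t² − 84st²    [distributive law]
= 222st² − 387st + 630s²t − 216s² + 324s³ − 729s − 270t² + 108t + 486 − 84t³    [combine like terms]

222st² − 387st + 630s²t − 216s² + 324s³ − 729s − 270t² + 108t + 486 − 84t³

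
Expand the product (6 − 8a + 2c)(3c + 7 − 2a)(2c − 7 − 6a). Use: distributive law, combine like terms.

(6 − 8a + 2c)(3c + 7 − 2a)(2c − 7 − 6a)
= (18c + 42 − 12a − 24ac − 56a + 16a² + 6c² + 14c − 4ac)(2c − 7 − 6a)    [distributive law]
= (32c + 42 − 68a − 28ac + 16a² + 6c²)(2c − 7 − 6a)    [combine like terms]
= 64c² − 224c − 192ac + 84c − 294 − 252a − 136ac + 476a + 408a² − 56ac² + 196ac + 168a²c + 32a²c − 112a² − 96a³ + 12c³ − 42c² − 36ac²    [distributive law]
= 22c² − 140c − 132ac − 294 + 224a + 296a² − 92ac² + 200a²c − 96a³ + 12c³    [combine like terms]

22c² − 140c − 132ac − 294 + 224a + 296a² − 92ac² + 200a²c − 96a³ + 12c³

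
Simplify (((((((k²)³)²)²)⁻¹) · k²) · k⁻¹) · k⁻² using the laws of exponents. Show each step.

(((((((k²)³)²)²)⁻¹) · k²) · k⁻¹) · k⁻²
= ((((((k²)³)²)⁻²) · k²) · k⁻¹) · k⁻²    [power of a power]
= (((((k²)³)⁻⁴) · k²) · k⁻¹) · k⁻²    [power of a power]
= ((((k²)⁻¹²) · k²) · k⁻¹) · k⁻²    [power of a power]
= ((k⁻²⁴ · k²) · k⁻¹) · k⁻²    [power of a power]
= (k⁻²² · k⁻¹) · k⁻²    [product of powers]
= k⁻²³ · k⁻²    [product of powers]
= k⁻²⁵    [product of powers]

k⁻²⁵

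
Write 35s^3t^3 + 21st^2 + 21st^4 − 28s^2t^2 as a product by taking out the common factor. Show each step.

35s^3t^3 + 21st^2 + 21st^4 − 28s^2t^2
= 7(5s^3t^3 + 3st^2 + 3st^4 − 4s^2t^2)    [factor out 7]
= 7st^2(5s^2t + 3 + 3t^2 − 4s)    [factor out st^2]

7st^2(5s^2t + 3 + 3t^2 − 4s)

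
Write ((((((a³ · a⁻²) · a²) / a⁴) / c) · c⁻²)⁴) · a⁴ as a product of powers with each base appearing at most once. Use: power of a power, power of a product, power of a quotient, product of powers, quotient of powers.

c⁻¹²

((((((a³ · a⁻²) · a²) / a⁴) / c) · c⁻²)⁴) · a⁴
= ((((((a³ · a⁻²) · a²) / a⁴) / c)⁴) · ((c⁻²)⁴)) · a⁴    [power of a product]
= ((((((a³ · a⁻²) · a²) / a⁴)⁴) / (c⁴)) · ((c⁻²)⁴)) · a⁴    [power of a quotient]
= ((((((a³ · a⁻²) · a²)⁴) / ((a⁴)⁴)) / (c⁴)) · ((c⁻²)⁴)) · a⁴    [power of a quotient]
= ((((((a³ · a⁻²)⁴) · ((a²)⁴)) / ((a⁴)⁴)) / (c⁴)) · ((c⁻²)⁴)) · a⁴    [power of a product]
= (((((((a³)⁴) · ((a⁻²)⁴)) · ((a²)⁴)) / ((a⁴)⁴)) / (c⁴)) · ((c⁻²)⁴)) · a⁴    [power of a product]
= (((((a¹² · ((a⁻²)⁴)) · ((a²)⁴)) / ((a⁴)⁴)) / (c⁴)) · ((c⁻²)⁴)) · a⁴    [power of a power]
= (((((a¹² · a⁻⁸) · ((a²)⁴)) / ((a⁴)⁴)) / (c⁴)) · ((c⁻²)⁴)) · a⁴    [power of a power]
= ((((a⁴ · ((a²)⁴)) / ((a⁴)⁴)) / (c⁴)) · ((c⁻²)⁴)) · a⁴    [product of powers]
= ((((a⁴ · a⁸) / ((a⁴)⁴)) / (c⁴)) · ((c⁻²)⁴)) · a⁴    [power of a power]
= (((a¹² / ((a⁴)⁴)) / (c⁴)) · ((c⁻²)⁴)) · a⁴    [product of powers]
= (((a¹² / a¹⁶) / (c⁴)) · ((c⁻²)⁴)) · a⁴    [power of a power]
= ((a⁻⁴ / (c⁴)) · ((c⁻²)⁴)) · a⁴    [quotient of powers]
= ((a⁻⁴ / c⁴) · c⁻⁸) · a⁴    [power of a power]
= c⁻¹²    [quotient of powers; product of powers]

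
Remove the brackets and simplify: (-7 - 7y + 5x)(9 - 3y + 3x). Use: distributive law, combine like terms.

(-7 - 7y + 5x)(9 - 3y + 3x)
= -63 + 21y - 21x - 63y + 21y² - 21xy + 45x - 15xy + 15x²    [distributive law]
= -63 - 42y + 24x + 21y² - 36xy + 15x²    [combine like terms]

-63 - 42y + 24x + 21y² - 36xy + 15x²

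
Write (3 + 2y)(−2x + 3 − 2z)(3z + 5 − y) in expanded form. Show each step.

−18xz − 30x − 14xy − 3z + 45 + 21y − 18z^2 + 4yz − 12xyz + 4xy^2 − 6y^2 − 12yz^2 + 4y^2z

(3 + 2y)(−2x + 3 − 2z)(3z + 5 − y)
= (−6x + 9 − 6z − 4xy + 6y − 4yz)(3z + 5 − y)    [distributive law]
= −18xz − 30x + 6xy + 27z + 45 − 9y − 18z^2 − 30z + 6yz − 12xyz − 20xy + 4xy^2 + 18yz + 30y − 6y^2 − 12yz^2 − 20yz + 4y^2z    [distributive law]
= −18xz − 30x − 14xy − 3z + 45 + 21y − 18z^2 + 4yz − 12xyz + 4xy^2 − 6y^2 − 12yz^2 + 4y^2z    [combine like terms]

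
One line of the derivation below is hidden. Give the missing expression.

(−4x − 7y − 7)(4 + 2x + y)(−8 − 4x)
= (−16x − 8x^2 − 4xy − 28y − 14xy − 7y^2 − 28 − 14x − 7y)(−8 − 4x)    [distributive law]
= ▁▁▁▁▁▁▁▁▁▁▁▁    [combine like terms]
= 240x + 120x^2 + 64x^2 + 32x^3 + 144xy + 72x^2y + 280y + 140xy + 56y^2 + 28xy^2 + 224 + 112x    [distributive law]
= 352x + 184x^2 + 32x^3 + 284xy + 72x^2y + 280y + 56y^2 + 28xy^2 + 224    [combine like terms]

Applying combine like terms to the line above:

(−30x − 8x^2 − 18xy − 35y − 7y^2 − 28)(−8 − 4x)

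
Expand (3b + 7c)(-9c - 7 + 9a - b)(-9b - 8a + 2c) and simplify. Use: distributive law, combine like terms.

(3b + 7c)(-9c - 7 + 9a - b)(-9b - 8a + 2c)
= (-27bc - 21b + 27ab - 3b^2 - 63c^2 - 49c + 63ac - 7bc)(-9b - 8a + 2c)    [distributive law]
= (-34bc - 21b + 27ab - 3b^2 - 63c^2 - 49c + 63ac)(-9b - 8a + 2c)    [combine like terms]
= 306b^2c + 272abc - 68bc^2 + 189b^2 + 168ab - 42bc - 243ab^2 - 216a^2b + 54abc + 27b^3 + 24ab^2 - 6b^2c + 567bc^2 + 504ac^2 - 126c^3 + 441bc + 392ac - 98c^2 - 567abc - 504a^2c + 126ac^2    [distributive law]
= 300b^2c - 241abc + 499bc^2 + 189b^2 + 168ab + 399bc - 219ab^2 - 216a^2b + 27b^3 + 630ac^2 - 126c^3 + 392ac - 98c^2 - 504a^2c    [combine like terms]

300b^2c - 241abc + 499bc^2 + 189b^2 + 168ab + 399bc - 219ab^2 - 216a^2b + 27b^3 + 630ac^2 - 126c^3 + 392ac - 98c^2 - 504a^2c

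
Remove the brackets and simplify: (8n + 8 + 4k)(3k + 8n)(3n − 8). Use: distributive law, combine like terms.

(8n + 8 + 4k)(3k + 8n)(3n − 8)
= (24kn + 64n² + 24k + 64n + 12k² + 32kn)(3n − 8)    [distributive law]
= (56kn + 64n² + 24k + 64n + 12k²)(3n − 8)    [combine like terms]
= 168kn² − 448kn + 192n³ − 512n² + 72kn − 192k + 192n² − 512n + 36k²n − 96k²    [distributive law]
= 168kn² − 376kn + 192n³ − 320n² − 192k − 512n + 36k²n − 96k²    [combine like terms]

168kn² − 376kn + 192n³ − 320n² − 192k − 512n + 36k²n − 96k²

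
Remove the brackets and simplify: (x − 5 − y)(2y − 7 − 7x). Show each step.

(x − 5 − y)(2y − 7 − 7x)
= 2xy − 7x − 7x² − 10y + 35 + 35x − 2y² + 7y + 7xy    [distributive law]
= 9xy + 28x − 7x² − 3y + 35 − 2y²    [combine like terms]

9xy + 28x − 7x² − 3y + 35 − 2y²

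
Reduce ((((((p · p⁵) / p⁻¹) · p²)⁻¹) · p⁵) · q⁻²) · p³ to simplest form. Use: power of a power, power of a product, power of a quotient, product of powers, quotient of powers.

((((((p · p⁵) / p⁻¹) · p²)⁻¹) · p⁵) · q⁻²) · p³
= ((((((p · p⁵) / p⁻¹)⁻¹) · ((p²)⁻¹)) · p⁵) · q⁻²) · p³    [power of a product]
= ((((((p · p⁵)⁻¹) / ((p⁻¹)⁻¹)) · ((p²)⁻¹)) · p⁵) · q⁻²) · p³    [power of a quotient]
= ((((((p⁻¹) · ((p⁵)⁻¹)) / ((p⁻¹)⁻¹)) · ((p²)⁻¹)) · p⁵) · q⁻²) · p³    [power of a product]
= (((((p⁻¹ · p⁻⁵) / ((p⁻¹)⁻¹)) · ((p²)⁻¹)) · p⁵) · q⁻²) · p³    [power of a power]
= ((((p⁻⁶ / ((p⁻¹)⁻¹)) · ((p²)⁻¹)) · p⁵) · q⁻²) · p³    [product of powers]
= ((((p⁻⁶ / p) · ((p²)⁻¹)) · p⁵) · q⁻²) · p³    [power of a power]
= (((p⁻⁷ · ((p²)⁻¹)) · p⁵) · q⁻²) · p³    [quotient of powers]
= (((p⁻⁷ · p⁻²) · p⁵) · q⁻²) · p³    [power of a power]
= ((p⁻⁹ · p⁵) · q⁻²) · p³    [product of powers]
= (p⁻⁴ · q⁻²) · p³    [product of powers]
= p⁻¹·q⁻²    [product of powers]

p⁻¹·q⁻²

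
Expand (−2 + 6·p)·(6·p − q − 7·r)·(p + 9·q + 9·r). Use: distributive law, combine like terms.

−12·p² − 106·p·q − 94·p·r + 18·q² + 144·q·r + 126·r² + 36·p³ + 318·p²·q + 282·p²·r − 54·p·q² − 432·p·q·r − 378·p·r²

(−2 + 6·p)·(6·p − q − 7·r)·(p + 9·q + 9·r)
= (−12·p + 2·q + 14·r + 36·p² − 6·p·q − 42·p·r)·(p + 9·q + 9·r)    [distributive law]
= −12·p² − 108·p·q − 108·p·r + 2·p·q + 18·q² + 18·q·r + 14·p·r + 126·q·r + 126·r² + 36·p³ + 324·p²·q + 324·p²·r − 6·p²·q − 54·p·q² − 54·p·q·r − 42·p²·r − 378·p·q·r − 378·p·r²    [distributive law]
= −12·p² − 106·p·q − 94·p·r + 18·q² + 144·q·r + 126·r² + 36·p³ + 318·p²·q + 282·p²·r − 54·p·q² − 432·p·q·r − 378·p·r²    [combine like terms]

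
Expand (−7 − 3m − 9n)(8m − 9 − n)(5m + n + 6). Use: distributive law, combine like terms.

−289m^2 − 3mn + 141m + 591n + 378 + 142n^2 − 120m^3 − 369m^2n − 24mn^2 + 9n^3

(−7 − 3m − 9n)(8m − 9 − n)(5m + n + 6)
= (−56m + 63 + 7n − 24m^2 + 27m + 3mn − 72mn + 81n + 9n^2)(5m + n + 6)    [distributive law]
= (−29m + 63 + 88n − 24m^2 − 69mn + 9n^2)(5m + n + 6)    [combine like terms]
= −145m^2 − 29mn − 174m + 315m + 63n + 378 + 440mn + 88n^2 + 528n − 120m^3 − 24m^2n − 144m^2 − 345m^2n − 69mn^2 − 414mn + 45mn^2 + 9n^3 + 54n^2    [distributive law]
= −289m^2 − 3mn + 141m + 591n + 378 + 142n^2 − 120m^3 − 369m^2n − 24mn^2 + 9n^3    [combine like terms]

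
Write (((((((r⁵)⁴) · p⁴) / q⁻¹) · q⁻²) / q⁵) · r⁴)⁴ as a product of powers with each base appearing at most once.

p¹⁶q⁻²⁴r⁹⁶

(((((((r⁵)⁴) · p⁴) / q⁻¹) · q⁻²) / q⁵) · r⁴)⁴
= (((((((r⁵)⁴) · p⁴) / q⁻¹) · q⁻²) / q⁵)⁴) · ((r⁴)⁴)    [power of a product]
= (((((((r⁵)⁴) · p⁴) / q⁻¹) · q⁻²)⁴) / ((q⁵)⁴)) · ((r⁴)⁴)    [power of a quotient]
= (((((((r⁵)⁴) · p⁴) / q⁻¹)⁴) · ((q⁻²)⁴)) / ((q⁵)⁴)) · ((r⁴)⁴)    [power of a product]
= (((((((r⁵)⁴) · p⁴)⁴) / ((q⁻¹)⁴)) · ((q⁻²)⁴)) / ((q⁵)⁴)) · ((r⁴)⁴)    [power of a quotient]
= (((((((r⁵)⁴)⁴) · ((p⁴)⁴)) / ((q⁻¹)⁴)) · ((q⁻²)⁴)) / ((q⁵)⁴)) · ((r⁴)⁴)    [power of a product]
= ((((((r⁵)¹⁶) · ((p⁴)⁴)) / ((q⁻¹)⁴)) · ((q⁻²)⁴)) / ((q⁵)⁴)) · ((r⁴)⁴)    [power of a power]
= ((((r⁸⁰ · ((p⁴)⁴)) / ((q⁻¹)⁴)) · ((q⁻²)⁴)) / ((q⁵)⁴)) · ((r⁴)⁴)    [power of a power]
= ((((r⁸⁰ · p¹⁶) / ((q⁻¹)⁴)) · ((q⁻²)⁴)) / ((q⁵)⁴)) · ((r⁴)⁴)    [power of a power]
= ((((r⁸⁰ · p¹⁶) / q⁻⁴) · ((q⁻²)⁴)) / ((q⁵)⁴)) · ((r⁴)⁴)    [power of a power]
= ((((r⁸⁰ · p¹⁶) / q⁻⁴) · q⁻⁸) / ((q⁵)⁴)) · ((r⁴)⁴)    [power of a power]
= ((((r⁸⁰ · p¹⁶) / q⁻⁴) · q⁻⁸) / q²⁰) · ((r⁴)⁴)    [power of a power]
= ((((r⁸⁰ · p¹⁶) / q⁻⁴) · q⁻⁸) / q²⁰) · r¹⁶    [power of a power]
= p¹⁶q⁻²⁴r⁹⁶    [quotient of powers; product of powers]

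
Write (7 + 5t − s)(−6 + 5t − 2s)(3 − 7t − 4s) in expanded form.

−126 + 309t + 144s + 40t² − 9st + 38s² − 175t³ + 5st² + 46s²t − 8s³

(7 + 5t − s)(−6 + 5t − 2s)(3 − 7t − 4s)
= (−42 + 35t − 14s − 30t + 25t² − 10st + 6s − 5st + 2s²)(3 − 7t − 4s)    [distributive law]
= (−42 + 5t − 8s + 25t² − 15st + 2s²)(3 − 7t − 4s)    [combine like terms]
= −126 + 294t + 168s + 15t − 35t² − 20st − 24s + 56st + 32s² + 75t² − 175t³ − 100st² − 45st + 105st² + 60s²t + 6s² − 14s²t − 8s³    [distributive law]
= −126 + 309t + 144s + 40t² − 9st + 38s² − 175t³ + 5st² + 46s²t − 8s³    [combine like terms]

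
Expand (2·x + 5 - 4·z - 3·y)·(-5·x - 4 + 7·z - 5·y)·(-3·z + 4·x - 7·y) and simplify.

(2·x + 5 - 4·z - 3·y)·(-5·x - 4 + 7·z - 5·y)·(-3·z + 4·x - 7·y)
= (-10·x² - 8·x + 14·x·z - 10·x·y - 25·x - 20 + 35·z - 25·y + 20·x·z + 16·z - 28·z² + 20·y·z + 15·x·y + 12·y - 21·y·z + 15·y²)·(-3·z + 4·x - 7·y)    [distributive law]
= (-10·x² - 33·x + 34·x·z + 5·x·y - 20 + 51·z - 13·y - 28·z² - y·z + 15·y²)·(-3·z + 4·x - 7·y)    [combine like terms]
= 30·x²·z - 40·x³ + 70·x²·y + 99·x·z - 132·x² + 231·x·y - 102·x·z² + 136·x²·z - 238·x·y·z - 15·x·y·z + 20·x²·y - 35·x·y² + 60·z - 80·x + 140·y - 153·z² + 204·x·z - 357·y·z + 39·y·z - 52·x·y + 91·y² + 84·z³ - 112·x·z² + 196·y·z² + 3·y·z² - 4·x·y·z + 7·y²·z - 45·y²·z + 60·x·y² - 105·y³    [distributive law]
= 166·x²·z - 40·x³ + 90·x²·y + 303·x·z - 132·x² + 179·x·y - 214·x·z² - 257·x·y·z + 25·x·y² + 60·z - 80·x + 140·y - 153·z² - 318·y·z + 91·y² + 84·z³ + 199·y·z² - 38·y²·z - 105·y³    [combine like terms]

166·x²·z - 40·x³ + 90·x²·y + 303·x·z - 132·x² + 179·x·y - 214·x·z² - 257·x·y·z + 25·x·y² + 60·z - 80·x + 140·y - 153·z² - 318·y·z + 91·y² + 84·z³ + 199·y·z² - 38·y²·z - 105·y³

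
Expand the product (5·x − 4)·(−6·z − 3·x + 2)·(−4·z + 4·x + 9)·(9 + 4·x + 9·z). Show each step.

−1662·x·z^2 − 60·x^2·z^2 + 1080·x·z^3 − 2011·x^2·z − 780·x^3·z + 128·x·z − 728·x^3 − 240·x^4 + 241·x^2 + 1206·x + 1368·z^2 − 864·z^3 + 1584·z − 648

(5·x − 4)·(−6·z − 3·x + 2)·(−4·z + 4·x + 9)·(9 + 4·x + 9·z)
= (−30·x·z − 15·x^2 + 10·x + 24·z + 12·x − 8)·(−4·z + 4·x + 9)·(9 + 4·x + 9·z)    [distributive law]
= (−30·x·z − 15·x^2 + 22·x + 24·z − 8)·(−4·z + 4·x + 9)·(9 + 4·x + 9·z)    [combine like terms]
= (120·x·z^2 − 120·x^2·z − 270·x·z + 60·x^2·z − 60·x^3 − 135·x^2 − 88·x·z + 88·x^2 + 198·x − 96·z^2 + 96·x·z + 216·z + 32·z − 32·x − 72)·(9 + 4·x + 9·z)    [distributive law]
= (120·x·z^2 − 60·x^2·z − 262·x·z − 60·x^3 − 47·x^2 + 166·x − 96·z^2 + 248·z − 72)·(9 + 4·x + 9·z)    [combine like terms]
= 1080·x·z^2 + 480·x^2·z^2 + 1080·x·z^3 − 540·x^2·z − 240·x^3·z − 540·x^2·z^2 − 2358·x·z − 1048·x^2·z − 2358·x·z^2 − 540·x^3 − 240·x^4 − 540·x^3·z − 423·x^2 − 188·x^3 − 423·x^2·z + 1494·x + 664·x^2 + 1494·x·z − 864·z^2 − 384·x·z^2 − 864·z^3 + 2232·z + 992·x·z + 2232·z^2 − 648 − 288·x − 648·z    [distributive law]
= −1662·x·z^2 − 60·x^2·z^2 + 1080·x·z^3 − 2011·x^2·z − 780·x^3·z + 128·x·z − 728·x^3 − 240·x^4 + 241·x^2 + 1206·x + 1368·z^2 − 864·z^3 + 1584·z − 648    [combine like terms]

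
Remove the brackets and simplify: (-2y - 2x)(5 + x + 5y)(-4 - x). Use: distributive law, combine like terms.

40y + 58xy + 12x^2y + 40y^2 + 10xy^2 + 40x + 18x^2 + 2x^3

(-2y - 2x)(5 + x + 5y)(-4 - x)
= (-10y - 2xy - 10y^2 - 10x - 2x^2 - 10xy)(-4 - x)    [distributive law]
= (-10y - 12xy - 10y^2 - 10x - 2x^2)(-4 - x)    [combine like terms]
= 40y + 10xy + 48xy + 12x^2y + 40y^2 + 10xy^2 + 40x + 10x^2 + 8x^2 + 2x^3    [distributive law]
= 40y + 58xy + 12x^2y + 40y^2 + 10xy^2 + 40x + 18x^2 + 2x^3    [combine like terms]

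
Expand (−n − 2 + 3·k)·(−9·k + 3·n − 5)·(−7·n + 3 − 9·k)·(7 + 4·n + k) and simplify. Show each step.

(−n − 2 + 3·k)·(−9·k + 3·n − 5)·(−7·n + 3 − 9·k)·(7 + 4·n + k)
= (9·k·n − 3·n² + 5·n + 18·k − 6·n + 10 − 27·k² + 9·k·n − 15·k)·(−7·n + 3 − 9·k)·(7 + 4·n + k)    [distributive law]
= (18·k·n − 3·n² − n + 3·k + 10 − 27·k²)·(−7·n + 3 − 9·k)·(7 + 4·n + k)    [combine like terms]
= (−126·k·n² + 54·k·n − 162·k²·n + 21·n³ − 9·n² + 27·k·n² + 7·n² − 3·n + 9·k·n − 21·k·n + 9·k − 27·k² − 70·n + 30 − 90·k + 189·k²·n − 81·k² + 243·k³)·(7 + 4·n + k)    [distributive law]
= (−99·k·n² + 42·k·n + 27·k²·n + 21·n³ − 2·n² − 73·n − 81·k − 108·k² + 30 + 243·k³)·(7 + 4·n + k)    [combine like terms]
= −693·k·n² − 396·k·n³ − 99·k²·n² + 294·k·n + 168·k·n² + 42·k²·n + 189·k²·n + 108·k²·n² + 27·k³·n + 147·n³ + 84·n⁴ + 21·k·n³ − 14·n² − 8·n³ − 2·k·n² − 511·n − 292·n² − 73·k·n − 567·k − 324·k·n − 81·k² − 756·k² − 432·k²·n − 108·k³ + 210 + 120·n + 30·k + 1701·k³ + 972·k³·n + 243·k⁴    [distributive law]
= −527·k·n² − 375·k·n³ + 9·k²·n² − 103·k·n − 201·k²·n + 999·k³·n + 139·n³ + 84·n⁴ − 306·n² − 391·n − 537·k − 837·k² + 1593·k³ + 210 + 243·k⁴    [combine like terms]

−527·k·n² − 375·k·n³ + 9·k²·n² − 103·k·n − 201·k²·n + 999·k³·n + 139·n³ + 84·n⁴ − 306·n² − 391·n − 537·k − 837·k² + 1593·k³ + 210 + 243·k⁴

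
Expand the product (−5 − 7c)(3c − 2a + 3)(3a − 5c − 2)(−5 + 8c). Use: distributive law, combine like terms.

410ac − 823ac^2 + 66c^2 + 1251c^3 − 495c − 150a^2 + 30a^2c + 325a − 150 − 1064ac^3 + 840c^4 + 336a^2c^2

(−5 − 7c)(3c − 2a + 3)(3a − 5c − 2)(−5 + 8c)
= (−15c + 10a − 15 − 21c^2 + 14ac − 21c)(3a − 5c − 2)(−5 + 8c)    [distributive law]
= (−36c + 10a − 15 − 21c^2 + 14ac)(3a − 5c − 2)(−5 + 8c)    [combine like terms]
= (−108ac + 180c^2 + 72c + 30a^2 − 50ac − 20a − 45a + 75c + 30 − 63ac^2 + 105c^3 + 42c^2 + 42a^2c − 70ac^2 − 28ac)(−5 + 8c)    [distributive law]
= (−186ac + 222c^2 + 147c + 30a^2 − 65a + 30 − 133ac^2 + 105c^3 + 42a^2c)(−5 + 8c)    [combine like terms]
= 930ac − 1488ac^2 − 1110c^2 + 1776c^3 − 735c + 1176c^2 − 150a^2 + 240a^2c + 325a − 520ac − 150 + 240c + 665ac^2 − 1064ac^3 − 525c^3 + 840c^4 − 210a^2c + 336a^2c^2    [distributive law]
= 410ac − 823ac^2 + 66c^2 + 1251c^3 − 495c − 150a^2 + 30a^2c + 325a − 150 − 1064ac^3 + 840c^4 + 336a^2c^2    [combine like terms]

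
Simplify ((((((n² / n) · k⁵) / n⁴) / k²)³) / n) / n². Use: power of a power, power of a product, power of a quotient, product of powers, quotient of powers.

k⁹n⁻¹²

((((((n² / n) · k⁵) / n⁴) / k²)³) / n) / n²
= ((((((n² / n) · k⁵) / n⁴)³) / ((k²)³)) / n) / n²    [power of a quotient]
= ((((((n² / n) · k⁵)³) / ((n⁴)³)) / ((k²)³)) / n) / n²    [power of a quotient]
= ((((((n² / n)³) · ((k⁵)³)) / ((n⁴)³)) / ((k²)³)) / n) / n²    [power of a product]
= (((((((n²)³) / (n³)) · ((k⁵)³)) / ((n⁴)³)) / ((k²)³)) / n) / n²    [power of a quotient]
= (((((n⁶ / (n³)) · ((k⁵)³)) / ((n⁴)³)) / ((k²)³)) / n) / n²    [power of a power]
= ((((n³ · ((k⁵)³)) / ((n⁴)³)) / ((k²)³)) / n) / n²    [quotient of powers]
= ((((n³ · k¹⁵) / ((n⁴)³)) / ((k²)³)) / n) / n²    [power of a power]
= ((((n³ · k¹⁵) / n¹²) / ((k²)³)) / n) / n²    [power of a power]
= ((((n³ · k¹⁵) / n¹²) / k⁶) / n) / n²    [power of a power]
= k⁹n⁻¹²    [quotient of powers; product of powers]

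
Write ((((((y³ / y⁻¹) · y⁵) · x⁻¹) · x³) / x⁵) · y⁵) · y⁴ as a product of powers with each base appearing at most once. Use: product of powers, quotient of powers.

((((((y³ / y⁻¹) · y⁵) · x⁻¹) · x³) / x⁵) · y⁵) · y⁴
= (((((y⁴ · y⁵) · x⁻¹) · x³) / x⁵) · y⁵) · y⁴    [quotient of powers]
= ((((y⁹ · x⁻¹) · x³) / x⁵) · y⁵) · y⁴    [product of powers]
= x⁻³y¹⁸    [quotient of powers; product of powers]

x⁻³y¹⁸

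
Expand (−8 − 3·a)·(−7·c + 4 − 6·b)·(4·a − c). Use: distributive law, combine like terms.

(−8 − 3·a)·(−7·c + 4 − 6·b)·(4·a − c)
= (56·c − 32 + 48·b + 21·a·c − 12·a + 18·a·b)·(4·a − c)    [distributive law]
= 224·a·c − 56·c² − 128·a + 32·c + 192·a·b − 48·b·c + 84·a²·c − 21·a·c² − 48·a² + 12·a·c + 72·a²·b − 18·a·b·c    [distributive law]
= 236·a·c − 56·c² − 128·a + 32·c + 192·a·b − 48·b·c + 84·a²·c − 21·a·c² − 48·a² + 72·a²·b − 18·a·b·c    [combine like terms]

236·a·c − 56·c² − 128·a + 32·c + 192·a·b − 48·b·c + 84·a²·c − 21·a·c² − 48·a² + 72·a²·b − 18·a·b·c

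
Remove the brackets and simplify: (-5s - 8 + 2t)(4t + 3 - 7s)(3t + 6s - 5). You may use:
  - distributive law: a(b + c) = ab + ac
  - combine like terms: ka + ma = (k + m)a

(-5s - 8 + 2t)(4t + 3 - 7s)(3t + 6s - 5)
= (-20st - 15s + 35s^2 - 32t - 24 + 56s + 8t^2 + 6t - 14st)(3t + 6s - 5)    [distributive law]
= (-34st + 41s + 35s^2 - 26t - 24 + 8t^2)(3t + 6s - 5)    [combine like terms]
= -102st^2 - 204s^2t + 170st + 123st + 246s^2 - 205s + 105s^2t + 210s^3 - 175s^2 - 78t^2 - 156st + 130t - 72t - 144s + 120 + 24t^3 + 48st^2 - 40t^2    [distributive law]
= -54st^2 - 99s^2t + 137st + 71s^2 - 349s + 210s^3 - 118t^2 + 58t + 120 + 24t^3    [combine like terms]

-54st^2 - 99s^2t + 137st + 71s^2 - 349s + 210s^3 - 118t^2 + 58t + 120 + 24t^3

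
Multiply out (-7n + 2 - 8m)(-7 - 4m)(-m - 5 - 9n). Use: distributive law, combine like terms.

-621mn - 119n - 441n^2 - 316m^2n - 252mn^2 - 226m + 70 - 208m^2 - 32m^3

(-7n + 2 - 8m)(-7 - 4m)(-m - 5 - 9n)
= (49n + 28mn - 14 - 8m + 56m + 32m^2)(-m - 5 - 9n)    [distributive law]
= (49n + 28mn - 14 + 48m + 32m^2)(-m - 5 - 9n)    [combine like terms]
= -49mn - 245n - 441n^2 - 28m^2n - 140mn - 252mn^2 + 14m + 70 + 126n - 48m^2 - 240m - 432mn - 32m^3 - 160m^2 - 288m^2n    [distributive law]
= -621mn - 119n - 441n^2 - 316m^2n - 252mn^2 - 226m + 70 - 208m^2 - 32m^3    [combine like terms]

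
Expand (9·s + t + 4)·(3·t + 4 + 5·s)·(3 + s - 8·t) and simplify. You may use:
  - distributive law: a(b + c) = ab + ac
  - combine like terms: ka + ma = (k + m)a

(9·s + t + 4)·(3·t + 4 + 5·s)·(3 + s - 8·t)
= (27·s·t + 36·s + 45·s^2 + 3·t^2 + 4·t + 5·s·t + 12·t + 16 + 20·s)·(3 + s - 8·t)    [distributive law]
= (32·s·t + 56·s + 45·s^2 + 3·t^2 + 16·t + 16)·(3 + s - 8·t)    [combine like terms]
= 96·s·t + 32·s^2·t - 256·s·t^2 + 168·s + 56·s^2 - 448·s·t + 135·s^2 + 45·s^3 - 360·s^2·t + 9·t^2 + 3·s·t^2 - 24·t^3 + 48·t + 16·s·t - 128·t^2 + 48 + 16·s - 128·t    [distributive law]
= -336·s·t - 328·s^2·t - 253·s·t^2 + 184·s + 191·s^2 + 45·s^3 - 119·t^2 - 24·t^3 - 80·t + 48    [combine like terms]

-336·s·t - 328·s^2·t - 253·s·t^2 + 184·s + 191·s^2 + 45·s^3 - 119·t^2 - 24·t^3 - 80·t + 48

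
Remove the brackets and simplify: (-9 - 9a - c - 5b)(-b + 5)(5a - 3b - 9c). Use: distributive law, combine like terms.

(-9 - 9a - c - 5b)(-b + 5)(5a - 3b - 9c)
= (9b - 45 + 9ab - 45a + bc - 5c + 5b^2 - 25b)(5a - 3b - 9c)    [distributive law]
= (-16b - 45 + 9ab - 45a + bc - 5c + 5b^2)(5a - 3b - 9c)    [combine like terms]
= -80ab + 48b^2 + 144bc - 225a + 135b + 405c + 45a^2b - 27ab^2 - 81abc - 225a^2 + 135ab + 405ac + 5abc - 3b^2c - 9bc^2 - 25ac + 15bc + 45c^2 + 25ab^2 - 15b^3 - 45b^2c    [distributive law]
= 55ab + 48b^2 + 159bc - 225a + 135b + 405c + 45a^2b - 2ab^2 - 76abc - 225a^2 + 380ac - 48b^2c - 9bc^2 + 45c^2 - 15b^3    [combine like terms]

55ab + 48b^2 + 159bc - 225a + 135b + 405c + 45a^2b - 2ab^2 - 76abc - 225a^2 + 380ac - 48b^2c - 9bc^2 + 45c^2 - 15b^3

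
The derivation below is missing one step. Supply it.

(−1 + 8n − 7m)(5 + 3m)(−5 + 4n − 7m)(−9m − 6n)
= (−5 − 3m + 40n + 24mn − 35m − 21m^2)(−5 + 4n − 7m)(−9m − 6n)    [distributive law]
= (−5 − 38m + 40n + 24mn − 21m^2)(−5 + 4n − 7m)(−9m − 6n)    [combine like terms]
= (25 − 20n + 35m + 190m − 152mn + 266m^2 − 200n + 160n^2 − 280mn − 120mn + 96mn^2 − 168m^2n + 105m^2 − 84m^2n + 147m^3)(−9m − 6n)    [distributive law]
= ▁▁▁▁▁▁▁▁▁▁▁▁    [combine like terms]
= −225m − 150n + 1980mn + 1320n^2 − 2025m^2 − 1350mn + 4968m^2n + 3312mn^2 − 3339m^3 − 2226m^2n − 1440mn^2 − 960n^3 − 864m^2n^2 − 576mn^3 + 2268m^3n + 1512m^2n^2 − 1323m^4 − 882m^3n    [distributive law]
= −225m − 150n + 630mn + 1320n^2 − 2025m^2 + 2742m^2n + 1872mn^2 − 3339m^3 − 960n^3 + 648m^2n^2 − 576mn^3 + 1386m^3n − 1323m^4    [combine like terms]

After combine like terms, the bracketed line is:

(25 − 220n + 225m − 552mn + 371m^2 + 160n^2 + 96mn^2 − 252m^2n + 147m^3)(−9m − 6n)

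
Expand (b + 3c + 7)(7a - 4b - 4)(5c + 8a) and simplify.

(b + 3c + 7)(7a - 4b - 4)(5c + 8a)
= (7ab - 4b² - 4b + 21ac - 12bc - 12c + 49a - 28b - 28)(5c + 8a)    [distributive law]
= (7ab - 4b² - 32b + 21ac - 12bc - 12c + 49a - 28)(5c + 8a)    [combine like terms]
= 35abc + 56a²b - 20b²c - 32ab² - 160bc - 256ab + 105ac² + 168a²c - 60bc² - 96abc - 60c² - 96ac + 245ac + 392a² - 140c - 224a    [distributive law]
= -61abc + 56a²b - 20b²c - 32ab² - 160bc - 256ab + 105ac² + 168a²c - 60bc² - 60c² + 149ac + 392a² - 140c - 224a    [combine like terms]

-61abc + 56a²b - 20b²c - 32ab² - 160bc - 256ab + 105ac² + 168a²c - 60bc² - 60c² + 149ac + 392a² - 140c - 224a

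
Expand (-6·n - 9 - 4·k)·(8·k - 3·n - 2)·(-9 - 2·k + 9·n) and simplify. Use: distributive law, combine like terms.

(-6·n - 9 - 4·k)·(8·k - 3·n - 2)·(-9 - 2·k + 9·n)
= (-48·k·n + 18·n² + 12·n - 72·k + 27·n + 18 - 32·k² + 12·k·n + 8·k)·(-9 - 2·k + 9·n)    [distributive law]
= (-36·k·n + 18·n² + 39·n - 64·k + 18 - 32·k²)·(-9 - 2·k + 9·n)    [combine like terms]
= 324·k·n + 72·k²·n - 324·k·n² - 162·n² - 36·k·n² + 162·n³ - 351·n - 78·k·n + 351·n² + 576·k + 128·k² - 576·k·n - 162 - 36·k + 162·n + 288·k² + 64·k³ - 288·k²·n    [distributive law]
= -330·k·n - 216·k²·n - 360·k·n² + 189·n² + 162·n³ - 189·n + 540·k + 416·k² - 162 + 64·k³    [combine like terms]

-330·k·n - 216·k²·n - 360·k·n² + 189·n² + 162·n³ - 189·n + 540·k + 416·k² - 162 + 64·k³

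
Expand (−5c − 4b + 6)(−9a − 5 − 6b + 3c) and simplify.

45ac + 43c + 18bc − 15c^2 + 36ab − 16b + 24b^2 − 54a − 30

(−5c − 4b + 6)(−9a − 5 − 6b + 3c)
= 45ac + 25c + 30bc − 15c^2 + 36ab + 20b + 24b^2 − 12bc − 54a − 30 − 36b + 18c    [distributive law]
= 45ac + 43c + 18bc − 15c^2 + 36ab − 16b + 24b^2 − 54a − 30    [combine like terms]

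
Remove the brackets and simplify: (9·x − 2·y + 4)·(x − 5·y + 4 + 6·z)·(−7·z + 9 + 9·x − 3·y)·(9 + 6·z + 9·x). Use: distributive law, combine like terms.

(9·x − 2·y + 4)·(x − 5·y + 4 + 6·z)·(−7·z + 9 + 9·x − 3·y)·(9 + 6·z + 9·x)
= (9·x^2 − 45·x·y + 36·x + 54·x·z − 2·x·y + 10·y^2 − 8·y − 12·y·z + 4·x − 20·y + 16 + 24·z)·(−7·z + 9 + 9·x − 3·y)·(9 + 6·z + 9·x)    [distributive law]
= (9·x^2 − 47·x·y + 40·x + 54·x·z + 10·y^2 − 28·y − 12·y·z + 16 + 24·z)·(−7·z + 9 + 9·x − 3·y)·(9 + 6·z + 9·x)    [combine like terms]
= (−63·x^2·z + 81·x^2 + 81·x^3 − 27·x^2·y + 329·x·y·z − 423·x·y − 423·x^2·y + 141·x·y^2 − 280·x·z + 360·x + 360·x^2 − 120·x·y − 378·x·z^2 + 486·x·z + 486·x^2·z − 162·x·y·z − 70·y^2·z + 90·y^2 + 90·x·y^2 − 30·y^3 + 196·y·z − 252·y − 252·x·y + 84·y^2 + 84·y·z^2 − 108·y·z − 108·x·y·z + 36·y^2·z − 112·z + 144 + 144·x − 48·y − 168·z^2 + 216·z + 216·x·z − 72·y·z)·(9 + 6·z + 9·x)    [distributive law]
= (423·x^2·z + 441·x^2 + 81·x^3 − 450·x^2·y + 59·x·y·z − 795·x·y + 231·x·y^2 + 422·x·z + 504·x − 378·x·z^2 − 34·y^2·z + 174·y^2 − 30·y^3 + 16·y·z − 300·y + 84·y·z^2 + 104·z + 144 − 168·z^2)·(9 + 6·z + 9·x)    [combine like terms]
= 3807·x^2·z + 2538·x^2·z^2 + 3807·x^3·z + 3969·x^2 + 2646·x^2·z + 3969·x^3 + 729·x^3 + 486·x^3·z + 729·x^4 − 4050·x^2·y − 2700·x^2·y·z − 4050·x^3·y + 531·x·y·z + 354·x·y·z^2 + 531·x^2·y·z − 7155·x·y − 4770·x·y·z − 7155·x^2·y + 2079·x·y^2 + 1386·x·y^2·z + 2079·x^2·y^2 + 3798·x·z + 2532·x·z^2 + 3798·x^2·z + 4536·x + 3024·x·z + 4536·x^2 − 3402·x·z^2 − 2268·x·z^3 − 3402·x^2·z^2 − 306·y^2·z − 204·y^2·z^2 − 306·x·y^2·z + 1566·y^2 + 1044·y^2·z + 1566·x·y^2 − 270·y^3 − 180·y^3·z − 270·x·y^3 + 144·y·z + 96·y·z^2 + 144·x·y·z − 2700·y − 1800·y·z − 2700·x·y + 756·y·z^2 + 504·y·z^3 + 756·x·y·z^2 + 936·z + 624·z^2 + 936·x·z + 1296 + 864·z + 1296·x − 1512·z^2 − 1008·z^3 − 1512·x·z^2    [distributive law]
= 10251·x^2·z − 864·x^2·z^2 + 4293·x^3·z + 8505·x^2 + 4698·x^3 + 729·x^4 − 11205·x^2·y − 2169·x^2·y·z − 4050·x^3·y − 4095·x·y·z + 1110·x·y·z^2 − 9855·x·y + 3645·x·y^2 + 1080·x·y^2·z + 2079·x^2·y^2 + 7758·x·z − 2382·x·z^2 + 5832·x − 2268·x·z^3 + 738·y^2·z − 204·y^2·z^2 + 1566·y^2 − 270·y^3 − 180·y^3·z − 270·x·y^3 − 1656·y·z + 852·y·z^2 − 2700·y + 504·y·z^3 + 1800·z − 888·z^2 + 1296 − 1008·z^3    [combine like terms]

10251·x^2·z − 864·x^2·z^2 + 4293·x^3·z + 8505·x^2 + 4698·x^3 + 729·x^4 − 11205·x^2·y − 2169·x^2·y·z − 4050·x^3·y − 4095·x·y·z + 1110·x·y·z^2 − 9855·x·y + 3645·x·y^2 + 1080·x·y^2·z + 2079·x^2·y^2 + 7758·x·z − 2382·x·z^2 + 5832·x − 2268·x·z^3 + 738·y^2·z − 204·y^2·z^2 + 1566·y^2 − 270·y^3 − 180·y^3·z − 270·x·y^3 − 1656·y·z + 852·y·z^2 − 2700·y + 504·y·z^3 + 1800·z − 888·z^2 + 1296 − 1008·z^3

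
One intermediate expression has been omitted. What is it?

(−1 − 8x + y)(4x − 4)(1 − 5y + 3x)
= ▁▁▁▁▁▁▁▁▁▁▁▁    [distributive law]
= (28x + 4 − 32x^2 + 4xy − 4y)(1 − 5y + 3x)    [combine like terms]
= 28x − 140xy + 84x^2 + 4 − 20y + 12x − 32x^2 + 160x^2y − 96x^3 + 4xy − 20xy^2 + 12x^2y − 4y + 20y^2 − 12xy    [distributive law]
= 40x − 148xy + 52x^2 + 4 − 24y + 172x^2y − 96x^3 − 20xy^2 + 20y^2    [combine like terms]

Applying distributive law to the line above:

(−4x + 4 − 32x^2 + 32x + 4xy − 4y)(1 − 5y + 3x)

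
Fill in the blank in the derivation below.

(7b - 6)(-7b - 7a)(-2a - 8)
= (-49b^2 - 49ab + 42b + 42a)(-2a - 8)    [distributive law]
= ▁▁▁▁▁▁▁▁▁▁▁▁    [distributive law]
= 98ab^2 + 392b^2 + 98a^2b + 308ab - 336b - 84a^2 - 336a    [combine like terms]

By distributive law:

98ab^2 + 392b^2 + 98a^2b + 392ab - 84ab - 336b - 84a^2 - 336a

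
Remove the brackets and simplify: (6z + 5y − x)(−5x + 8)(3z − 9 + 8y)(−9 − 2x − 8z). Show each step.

−1446xz² + 60x²z² + 720xz³ − 1926xz − 267x²z + 539xyz + 310x²yz + 2520xyz² + 2160z² − 1152z³ + 3888z − 1656yz − 4032yz² − 729xy − 682x²y + 1160xy² + 400x²y² + 1600xy²z + 3240y − 2880y² − 2560y²z − 30x³z + 261x² + 90x³ − 80x³y − 648x

(6z + 5y − x)(−5x + 8)(3z − 9 + 8y)(−9 − 2x − 8z)
= (−30xz + 48z − 25xy + 40y + 5x² − 8x)(3z − 9 + 8y)(−9 − 2x − 8z)    [distributive law]
= (−90xz² + 270xz − 240xyz + 144z² − 432z + 384yz − 75xyz + 225xy − 200xy² + 120yz − 360y + 320y² + 15x²z − 45x² + 40x²y − 24xz + 72x − 64xy)(−9 − 2x − 8z)    [distributive law]
= (−90xz² + 246xz − 315xyz + 144z² − 432z + 504yz + 161xy − 200xy² − 360y + 320y² + 15x²z − 45x² + 40x²y + 72x)(−9 − 2x − 8z)    [combine like terms]
= 810xz² + 180x²z² + 720xz³ − 2214xz − 492x²z − 1968xz² + 2835xyz + 630x²yz + 2520xyz² − 1296z² − 288xz² − 1152z³ + 3888z + 864xz + 3456z² − 4536yz − 1008xyz − 4032yz² − 1449xy − 322x²y − 1288xyz + 1800xy² + 400x²y² + 1600xy²z + 3240y + 720xy + 2880yz − 2880y² − 640xy² − 2560y²z − 135x²z − 30x³z − 120x²z² + 405x² + 90x³ + 360x²z − 360x²y − 80x³y − 320x²yz − 648x − 144x² − 576xz    [distributive law]
= −1446xz² + 60x²z² + 720xz³ − 1926xz − 267x²z + 539xyz + 310x²yz + 2520xyz² + 2160z² − 1152z³ + 3888z − 1656yz − 4032yz² − 729xy − 682x²y + 1160xy² + 400x²y² + 1600xy²z + 3240y − 2880y² − 2560y²z − 30x³z + 261x² + 90x³ − 80x³y − 648x    [combine like terms]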